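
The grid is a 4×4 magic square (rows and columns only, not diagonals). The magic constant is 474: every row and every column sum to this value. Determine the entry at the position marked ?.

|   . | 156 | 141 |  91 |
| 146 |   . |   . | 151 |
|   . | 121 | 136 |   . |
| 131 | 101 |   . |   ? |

126

Row 1 must total 474; the given cells sum to 388, so (1,1) = 86.
Column 1: 86 + 146 + 131 + ? = 474, so (3,1) = 111.
From column 2, 474 − (156 + 121 + 101) gives (2,2) = 96.
Row 2 must total 474; the given cells sum to 393, so (2,3) = 81.
Using row 3: 111 + 121 + 136 + ? → (3,4) = 474 − 368 = 106.
Column 3: 141 + 81 + 136 + ? = 474, so (4,3) = 116.
Column 4 needs 474; the known cells sum to 348, so (4,4) = 126.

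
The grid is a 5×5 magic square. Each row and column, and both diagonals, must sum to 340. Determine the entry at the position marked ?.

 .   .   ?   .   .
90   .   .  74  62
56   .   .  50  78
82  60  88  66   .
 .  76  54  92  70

80

Using row 4: 82 + 60 + 88 + 66 + ? → (4,5) = 340 − 296 = 44.
The remaining cell in row 5 is (5,1) = 340 − 292 = 48.
Column 1 must total 340; the given cells sum to 276, so (1,1) = 64.
Column 4 needs 340; the known cells sum to 282, so (1,4) = 58.
Column 5: 62 + 78 + 44 + 70 + ? = 340, so (1,5) = 86.
Anti-diagonal must total 340; the given cells sum to 268, so (3,3) = 72.
From row 3, 340 − (56 + 72 + 50 + 78) gives (3,2) = 84.
Main diagonal must total 340; the given cells sum to 272, so (2,2) = 68.
Row 2: 90 + 68 + 74 + 62 + ? = 340, so (2,3) = 46.
Column 2: 68 + 84 + 60 + 76 + ? = 340, so (1,2) = 52.
Using column 3: 46 + 72 + 88 + 54 + ? → (1,3) = 340 − 260 = 80.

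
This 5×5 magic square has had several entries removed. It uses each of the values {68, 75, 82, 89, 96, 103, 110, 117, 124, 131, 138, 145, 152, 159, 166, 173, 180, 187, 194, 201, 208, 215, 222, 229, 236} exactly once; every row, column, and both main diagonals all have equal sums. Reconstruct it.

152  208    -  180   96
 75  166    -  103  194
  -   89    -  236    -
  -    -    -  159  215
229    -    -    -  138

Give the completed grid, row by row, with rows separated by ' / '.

The 25 entries sum to 3800, so each line sums to 3800/5 = 760.
From row 1, 760 − (152 + 208 + 180 + 96) gives (1,3) = 124.
The remaining cell in row 2 is (2,3) = 760 − 538 = 222.
The remaining cell in column 4 is (5,4) = 760 − 678 = 82.
The remaining cell in column 5 is (3,5) = 760 − 643 = 117.
Main diagonal: 152 + 166 + 159 + 138 + ? = 760, so (3,3) = 145.
From anti-diagonal, 760 − (96 + 103 + 145 + 229) gives (4,2) = 187.
Row 3 must total 760; the given cells sum to 587, so (3,1) = 173.
From column 1, 760 − (152 + 75 + 173 + 229) gives (4,1) = 131.
Column 2: 208 + 166 + 89 + 187 + ? = 760, so (5,2) = 110.
Row 4 must total 760; the given cells sum to 692, so (4,3) = 68.
Row 5: 229 + 110 + 82 + 138 + ? = 760, so (5,3) = 201.

152 208 124 180 96 / 75 166 222 103 194 / 173 89 145 236 117 / 131 187 68 159 215 / 229 110 201 82 138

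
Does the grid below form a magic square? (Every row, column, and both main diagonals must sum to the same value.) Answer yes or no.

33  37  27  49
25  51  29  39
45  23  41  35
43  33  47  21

Row 1: 33 + 37 + 27 + 49 = 146.
Row 2: 25 + 51 + 29 + 39 = 144.
Row 3: 45 + 23 + 41 + 35 = 144.
Row 4: 43 + 33 + 47 + 21 = 144.
Column 1: 33 + 25 + 45 + 43 = 146.
Column 2: 37 + 51 + 23 + 33 = 144.
Column 3: 27 + 29 + 41 + 47 = 144.
Column 4: 49 + 39 + 35 + 21 = 144.
Main diagonal: 33 + 51 + 41 + 21 = 146.
Anti-diagonal: 49 + 29 + 23 + 43 = 144.

No — row 2 sums to 144 but column 1 sums to 146.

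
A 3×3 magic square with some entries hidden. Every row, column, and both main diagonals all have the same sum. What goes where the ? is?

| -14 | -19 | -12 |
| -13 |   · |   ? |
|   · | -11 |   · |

Row 1 is complete and sums to -45; that is the magic constant.
Column 1 needs -45; the known cells sum to -27, so (3,1) = -18.
Column 2 must total -45; the given cells sum to -30, so (2,2) = -15.
Main diagonal: -14 + (-15) + ? = -45, so (3,3) = -16.
Row 2: -13 + (-15) + ? = -45, so (2,3) = -17.

-17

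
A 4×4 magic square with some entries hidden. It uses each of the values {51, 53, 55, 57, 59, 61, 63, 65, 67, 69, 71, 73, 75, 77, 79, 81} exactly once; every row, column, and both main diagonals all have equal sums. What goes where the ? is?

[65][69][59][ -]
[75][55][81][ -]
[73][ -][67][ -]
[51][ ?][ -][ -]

79

The 16 entries sum to 1056, so each line sums to 1056/4 = 264.
Using row 1: 65 + 69 + 59 + ? → (1,4) = 264 − 193 = 71.
Row 2: 75 + 55 + 81 + ? = 264, so (2,4) = 53.
Column 3 needs 264; the known cells sum to 207, so (4,3) = 57.
The remaining cell in main diagonal is (4,4) = 264 − 187 = 77.
Anti-diagonal needs 264; the known cells sum to 203, so (3,2) = 61.
Using row 3: 73 + 61 + 67 + ? → (3,4) = 264 − 201 = 63.
Using row 4: 51 + 57 + 77 + ? → (4,2) = 264 − 185 = 79.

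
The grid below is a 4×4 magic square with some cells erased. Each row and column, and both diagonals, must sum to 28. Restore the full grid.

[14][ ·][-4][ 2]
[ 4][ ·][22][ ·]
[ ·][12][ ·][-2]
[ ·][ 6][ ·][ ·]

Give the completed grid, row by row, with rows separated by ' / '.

From row 1, 28 − (14 + (-4) + 2) gives (1,2) = 16.
The remaining cell in column 2 is (2,2) = 28 − 34 = -6.
Anti-diagonal needs 28; the known cells sum to 36, so (4,1) = -8.
The remaining cell in row 2 is (2,4) = 28 − 20 = 8.
Using column 1: 14 + 4 + (-8) + ? → (3,1) = 28 − 10 = 18.
Column 4: 2 + 8 + (-2) + ? = 28, so (4,4) = 20.
The remaining cell in main diagonal is (3,3) = 28 − 28 = 0.
Row 4 needs 28; the known cells sum to 18, so (4,3) = 10.

14 16 -4 2 / 4 -6 22 8 / 18 12 0 -2 / -8 6 10 20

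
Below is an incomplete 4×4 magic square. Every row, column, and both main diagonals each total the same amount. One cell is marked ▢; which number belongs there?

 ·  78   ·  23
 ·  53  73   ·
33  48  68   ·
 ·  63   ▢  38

43

Column 2 is complete and sums to 242; that is the magic constant.
Row 3: 33 + 48 + 68 + ? = 242, so (3,4) = 93.
Column 4 needs 242; the known cells sum to 154, so (2,4) = 88.
Main diagonal must total 242; the given cells sum to 159, so (1,1) = 83.
From anti-diagonal, 242 − (23 + 73 + 48) gives (4,1) = 98.
Row 1: 83 + 78 + 23 + ? = 242, so (1,3) = 58.
Using row 2: 53 + 73 + 88 + ? → (2,1) = 242 − 214 = 28.
The remaining cell in row 4 is (4,3) = 242 − 199 = 43.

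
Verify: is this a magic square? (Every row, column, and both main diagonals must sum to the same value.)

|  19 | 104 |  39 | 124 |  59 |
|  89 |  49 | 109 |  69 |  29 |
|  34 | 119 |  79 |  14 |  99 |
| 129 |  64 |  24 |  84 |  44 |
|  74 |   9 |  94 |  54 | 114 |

Row 1: 19 + 104 + 39 + 124 + 59 = 345.
Row 2: 89 + 49 + 109 + 69 + 29 = 345.
Row 3: 34 + 119 + 79 + 14 + 99 = 345.
Row 4: 129 + 64 + 24 + 84 + 44 = 345.
Row 5: 74 + 9 + 94 + 54 + 114 = 345.
Column 1: 19 + 89 + 34 + 129 + 74 = 345.
Column 2: 104 + 49 + 119 + 64 + 9 = 345.
Column 3: 39 + 109 + 79 + 24 + 94 = 345.
Column 4: 124 + 69 + 14 + 84 + 54 = 345.
Column 5: 59 + 29 + 99 + 44 + 114 = 345.
Main diagonal: 19 + 49 + 79 + 84 + 114 = 345.
Anti-diagonal: 59 + 69 + 79 + 64 + 74 = 345.
All lines sum to 345.

Yes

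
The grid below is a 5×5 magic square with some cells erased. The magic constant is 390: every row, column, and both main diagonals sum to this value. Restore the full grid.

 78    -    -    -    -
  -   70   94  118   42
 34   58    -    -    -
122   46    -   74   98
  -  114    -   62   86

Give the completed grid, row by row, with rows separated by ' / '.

78 102 126 30 54 / 66 70 94 118 42 / 34 58 82 106 110 / 122 46 50 74 98 / 90 114 38 62 86

Row 2 must total 390; the given cells sum to 324, so (2,1) = 66.
Using row 4: 122 + 46 + 74 + 98 + ? → (4,3) = 390 − 340 = 50.
Column 1 must total 390; the given cells sum to 300, so (5,1) = 90.
From column 2, 390 − (70 + 58 + 46 + 114) gives (1,2) = 102.
Main diagonal needs 390; the known cells sum to 308, so (3,3) = 82.
Using anti-diagonal: 118 + 82 + 46 + 90 + ? → (1,5) = 390 − 336 = 54.
Using row 5: 90 + 114 + 62 + 86 + ? → (5,3) = 390 − 352 = 38.
Column 3: 94 + 82 + 50 + 38 + ? = 390, so (1,3) = 126.
Column 5 must total 390; the given cells sum to 280, so (3,5) = 110.
Using row 1: 78 + 102 + 126 + 54 + ? → (1,4) = 390 − 360 = 30.
The remaining cell in row 3 is (3,4) = 390 − 284 = 106.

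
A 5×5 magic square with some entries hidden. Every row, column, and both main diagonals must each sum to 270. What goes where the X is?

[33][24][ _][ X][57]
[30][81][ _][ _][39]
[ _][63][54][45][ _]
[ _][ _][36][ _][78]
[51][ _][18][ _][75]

66

Column 5 needs 270; the known cells sum to 249, so (3,5) = 21.
Main diagonal: 33 + 81 + 54 + 75 + ? = 270, so (4,4) = 27.
Row 3 needs 270; the known cells sum to 183, so (3,1) = 87.
Using column 1: 33 + 30 + 87 + 51 + ? → (4,1) = 270 − 201 = 69.
Row 4 must total 270; the given cells sum to 210, so (4,2) = 60.
Column 2 needs 270; the known cells sum to 228, so (5,2) = 42.
Anti-diagonal: 57 + 54 + 60 + 51 + ? = 270, so (2,4) = 48.
Row 2 must total 270; the given cells sum to 198, so (2,3) = 72.
Using row 5: 51 + 42 + 18 + 75 + ? → (5,4) = 270 − 186 = 84.
Column 3 needs 270; the known cells sum to 180, so (1,3) = 90.
From column 4, 270 − (48 + 45 + 27 + 84) gives (1,4) = 66.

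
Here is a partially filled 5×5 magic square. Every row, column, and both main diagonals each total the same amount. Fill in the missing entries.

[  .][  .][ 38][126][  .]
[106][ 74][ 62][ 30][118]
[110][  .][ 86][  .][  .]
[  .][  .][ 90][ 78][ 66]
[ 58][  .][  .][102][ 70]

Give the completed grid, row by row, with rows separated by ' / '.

82 50 38 126 94 / 106 74 62 30 118 / 110 98 86 54 42 / 34 122 90 78 66 / 58 46 114 102 70

Row 2 is already complete: 106 + 74 + 62 + 30 + 118 = 390, so that is the magic constant.
Using column 3: 38 + 62 + 86 + 90 + ? → (5,3) = 390 − 276 = 114.
Column 4 must total 390; the given cells sum to 336, so (3,4) = 54.
Using main diagonal: 74 + 86 + 78 + 70 + ? → (1,1) = 390 − 308 = 82.
Row 5 must total 390; the given cells sum to 344, so (5,2) = 46.
Using column 1: 82 + 106 + 110 + 58 + ? → (4,1) = 390 − 356 = 34.
Row 4 must total 390; the given cells sum to 268, so (4,2) = 122.
Anti-diagonal needs 390; the known cells sum to 296, so (1,5) = 94.
Row 1 must total 390; the given cells sum to 340, so (1,2) = 50.
Column 2 needs 390; the known cells sum to 292, so (3,2) = 98.
Column 5 must total 390; the given cells sum to 348, so (3,5) = 42.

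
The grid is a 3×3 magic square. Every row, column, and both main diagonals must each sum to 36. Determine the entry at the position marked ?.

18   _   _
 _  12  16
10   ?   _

Using row 2: 12 + 16 + ? → (2,1) = 36 − 28 = 8.
Using main diagonal: 18 + 12 + ? → (3,3) = 36 − 30 = 6.
The remaining cell in anti-diagonal is (1,3) = 36 − 22 = 14.
From row 1, 36 − (18 + 14) gives (1,2) = 4.
Using row 3: 10 + 6 + ? → (3,2) = 36 − 16 = 20.

20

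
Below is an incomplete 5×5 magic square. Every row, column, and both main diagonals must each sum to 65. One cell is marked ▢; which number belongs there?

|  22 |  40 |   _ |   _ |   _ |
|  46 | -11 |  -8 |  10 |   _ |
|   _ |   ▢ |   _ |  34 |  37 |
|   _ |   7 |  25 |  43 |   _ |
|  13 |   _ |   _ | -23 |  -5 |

Row 2 needs 65; the known cells sum to 37, so (2,5) = 28.
Column 4 needs 65; the known cells sum to 64, so (1,4) = 1.
Main diagonal must total 65; the given cells sum to 49, so (3,3) = 16.
Anti-diagonal: 10 + 16 + 7 + 13 + ? = 65, so (1,5) = 19.
From row 1, 65 − (22 + 40 + 1 + 19) gives (1,3) = -17.
Column 3 must total 65; the given cells sum to 16, so (5,3) = 49.
Using column 5: 19 + 28 + 37 + (-5) + ? → (4,5) = 65 − 79 = -14.
Using row 4: 7 + 25 + 43 + (-14) + ? → (4,1) = 65 − 61 = 4.
From row 5, 65 − (13 + 49 + (-23) + (-5)) gives (5,2) = 31.
From column 1, 65 − (22 + 46 + 4 + 13) gives (3,1) = -20.
Column 2: 40 + (-11) + 7 + 31 + ? = 65, so (3,2) = -2.

-2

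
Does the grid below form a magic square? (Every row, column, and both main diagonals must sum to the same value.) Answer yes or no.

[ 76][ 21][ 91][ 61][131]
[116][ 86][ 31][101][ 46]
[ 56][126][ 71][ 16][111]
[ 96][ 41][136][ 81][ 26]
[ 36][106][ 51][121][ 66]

Row 1: 76 + 21 + 91 + 61 + 131 = 380.
Row 2: 116 + 86 + 31 + 101 + 46 = 380.
Row 3: 56 + 126 + 71 + 16 + 111 = 380.
Row 4: 96 + 41 + 136 + 81 + 26 = 380.
Row 5: 36 + 106 + 51 + 121 + 66 = 380.
Column 1: 76 + 116 + 56 + 96 + 36 = 380.
Column 2: 21 + 86 + 126 + 41 + 106 = 380.
Column 3: 91 + 31 + 71 + 136 + 51 = 380.
Column 4: 61 + 101 + 16 + 81 + 121 = 380.
Column 5: 131 + 46 + 111 + 26 + 66 = 380.
Main diagonal: 76 + 86 + 71 + 81 + 66 = 380.
Anti-diagonal: 131 + 101 + 71 + 41 + 36 = 380.
All lines sum to 380.

Yes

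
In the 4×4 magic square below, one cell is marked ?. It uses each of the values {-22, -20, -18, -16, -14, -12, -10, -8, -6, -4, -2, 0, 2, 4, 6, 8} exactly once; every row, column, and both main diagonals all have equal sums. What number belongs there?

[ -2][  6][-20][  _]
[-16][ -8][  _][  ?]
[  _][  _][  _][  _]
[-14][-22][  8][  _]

-6

The 16 entries sum to -112, so each line sums to -112/4 = -28.
Row 1 needs -28; the known cells sum to -16, so (1,4) = -12.
Row 4 must total -28; the given cells sum to -28, so (4,4) = 0.
The remaining cell in column 1 is (3,1) = -28 − (-32) = 4.
Column 2: 6 + (-8) + (-22) + ? = -28, so (3,2) = -4.
From main diagonal, -28 − (-2 + (-8) + 0) gives (3,3) = -18.
From anti-diagonal, -28 − (-12 + (-4) + (-14)) gives (2,3) = 2.
Using row 2: -16 + (-8) + 2 + ? → (2,4) = -28 − (-22) = -6.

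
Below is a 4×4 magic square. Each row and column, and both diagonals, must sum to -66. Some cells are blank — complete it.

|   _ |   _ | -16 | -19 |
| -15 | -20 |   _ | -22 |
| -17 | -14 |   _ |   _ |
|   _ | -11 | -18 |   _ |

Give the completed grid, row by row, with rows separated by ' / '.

-10 -21 -16 -19 / -15 -20 -9 -22 / -17 -14 -23 -12 / -24 -11 -18 -13

Row 2 needs -66; the known cells sum to -57, so (2,3) = -9.
Using column 2: -20 + (-14) + (-11) + ? → (1,2) = -66 − (-45) = -21.
Using column 3: -16 + (-9) + (-18) + ? → (3,3) = -66 − (-43) = -23.
Anti-diagonal needs -66; the known cells sum to -42, so (4,1) = -24.
From row 1, -66 − (-21 + (-16) + (-19)) gives (1,1) = -10.
Using row 3: -17 + (-14) + (-23) + ? → (3,4) = -66 − (-54) = -12.
The remaining cell in row 4 is (4,4) = -66 − (-53) = -13.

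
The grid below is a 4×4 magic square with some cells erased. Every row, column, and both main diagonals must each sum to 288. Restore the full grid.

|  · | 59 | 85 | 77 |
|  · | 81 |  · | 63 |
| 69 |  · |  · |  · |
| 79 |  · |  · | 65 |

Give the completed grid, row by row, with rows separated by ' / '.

Row 1: 59 + 85 + 77 + ? = 288, so (1,1) = 67.
The remaining cell in column 1 is (2,1) = 288 − 215 = 73.
Column 4: 77 + 63 + 65 + ? = 288, so (3,4) = 83.
Main diagonal must total 288; the given cells sum to 213, so (3,3) = 75.
Row 2 needs 288; the known cells sum to 217, so (2,3) = 71.
From row 3, 288 − (69 + 75 + 83) gives (3,2) = 61.
Using column 2: 59 + 81 + 61 + ? → (4,2) = 288 − 201 = 87.
The remaining cell in column 3 is (4,3) = 288 − 231 = 57.

67 59 85 77 / 73 81 71 63 / 69 61 75 83 / 79 87 57 65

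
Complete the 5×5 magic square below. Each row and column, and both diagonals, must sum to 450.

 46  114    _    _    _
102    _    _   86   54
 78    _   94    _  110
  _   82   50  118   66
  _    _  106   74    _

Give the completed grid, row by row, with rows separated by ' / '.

The remaining cell in row 4 is (4,1) = 450 − 316 = 134.
The remaining cell in column 1 is (5,1) = 450 − 360 = 90.
The remaining cell in anti-diagonal is (1,5) = 450 − 352 = 98.
Column 5 needs 450; the known cells sum to 328, so (5,5) = 122.
From main diagonal, 450 − (46 + 94 + 118 + 122) gives (2,2) = 70.
From row 2, 450 − (102 + 70 + 86 + 54) gives (2,3) = 138.
Using row 5: 90 + 106 + 74 + 122 + ? → (5,2) = 450 − 392 = 58.
The remaining cell in column 2 is (3,2) = 450 − 324 = 126.
From column 3, 450 − (138 + 94 + 50 + 106) gives (1,3) = 62.
Row 1 must total 450; the given cells sum to 320, so (1,4) = 130.
Row 3 needs 450; the known cells sum to 408, so (3,4) = 42.

46 114 62 130 98 / 102 70 138 86 54 / 78 126 94 42 110 / 134 82 50 118 66 / 90 58 106 74 122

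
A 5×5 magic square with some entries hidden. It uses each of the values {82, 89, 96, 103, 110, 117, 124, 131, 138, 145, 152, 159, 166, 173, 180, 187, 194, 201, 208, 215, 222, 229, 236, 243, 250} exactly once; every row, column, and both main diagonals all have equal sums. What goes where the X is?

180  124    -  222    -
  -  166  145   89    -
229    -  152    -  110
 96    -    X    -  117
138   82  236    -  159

194

The 25 entries sum to 4150, so each line sums to 4150/5 = 830.
From row 5, 830 − (138 + 82 + 236 + 159) gives (5,4) = 215.
Column 1 must total 830; the given cells sum to 643, so (2,1) = 187.
Main diagonal: 180 + 166 + 152 + 159 + ? = 830, so (4,4) = 173.
Row 2 must total 830; the given cells sum to 587, so (2,5) = 243.
Column 4 needs 830; the known cells sum to 699, so (3,4) = 131.
Using column 5: 243 + 110 + 117 + 159 + ? → (1,5) = 830 − 629 = 201.
The remaining cell in anti-diagonal is (4,2) = 830 − 580 = 250.
From row 1, 830 − (180 + 124 + 222 + 201) gives (1,3) = 103.
Row 3 needs 830; the known cells sum to 622, so (3,2) = 208.
Row 4: 96 + 250 + 173 + 117 + ? = 830, so (4,3) = 194.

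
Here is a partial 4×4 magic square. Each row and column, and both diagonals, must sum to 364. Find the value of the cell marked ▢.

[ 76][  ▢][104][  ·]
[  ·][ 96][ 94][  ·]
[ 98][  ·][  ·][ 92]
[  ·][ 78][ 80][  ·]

102

Column 3 needs 364; the known cells sum to 278, so (3,3) = 86.
Main diagonal must total 364; the given cells sum to 258, so (4,4) = 106.
Using row 3: 98 + 86 + 92 + ? → (3,2) = 364 − 276 = 88.
Row 4 needs 364; the known cells sum to 264, so (4,1) = 100.
Column 1: 76 + 98 + 100 + ? = 364, so (2,1) = 90.
Column 2 needs 364; the known cells sum to 262, so (1,2) = 102.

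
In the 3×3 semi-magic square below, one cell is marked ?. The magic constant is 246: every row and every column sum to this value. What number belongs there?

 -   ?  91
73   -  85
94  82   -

Row 2 must total 246; the given cells sum to 158, so (2,2) = 88.
Row 3 must total 246; the given cells sum to 176, so (3,3) = 70.
From column 1, 246 − (73 + 94) gives (1,1) = 79.
From column 2, 246 − (88 + 82) gives (1,2) = 76.

76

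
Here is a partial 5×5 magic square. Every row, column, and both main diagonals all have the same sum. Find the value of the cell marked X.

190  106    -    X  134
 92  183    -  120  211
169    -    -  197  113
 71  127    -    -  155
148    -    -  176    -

Column 1 is complete and sums to 670; that is the magic constant.
Using row 2: 92 + 183 + 120 + 211 + ? → (2,3) = 670 − 606 = 64.
Column 5 needs 670; the known cells sum to 613, so (5,5) = 57.
Anti-diagonal needs 670; the known cells sum to 529, so (3,3) = 141.
From row 3, 670 − (169 + 141 + 197 + 113) gives (3,2) = 50.
Column 2 needs 670; the known cells sum to 466, so (5,2) = 204.
From main diagonal, 670 − (190 + 183 + 141 + 57) gives (4,4) = 99.
From row 4, 670 − (71 + 127 + 99 + 155) gives (4,3) = 218.
Using row 5: 148 + 204 + 176 + 57 + ? → (5,3) = 670 − 585 = 85.
The remaining cell in column 3 is (1,3) = 670 − 508 = 162.
The remaining cell in column 4 is (1,4) = 670 − 592 = 78.

78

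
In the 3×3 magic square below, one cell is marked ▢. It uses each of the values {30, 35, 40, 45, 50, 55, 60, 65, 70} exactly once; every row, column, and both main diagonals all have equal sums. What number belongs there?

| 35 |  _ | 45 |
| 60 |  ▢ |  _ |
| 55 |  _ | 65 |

50

The 9 entries sum to 450, so each line sums to 450/3 = 150.
The remaining cell in row 1 is (1,2) = 150 − 80 = 70.
Row 3: 55 + 65 + ? = 150, so (3,2) = 30.
Column 2 needs 150; the known cells sum to 100, so (2,2) = 50.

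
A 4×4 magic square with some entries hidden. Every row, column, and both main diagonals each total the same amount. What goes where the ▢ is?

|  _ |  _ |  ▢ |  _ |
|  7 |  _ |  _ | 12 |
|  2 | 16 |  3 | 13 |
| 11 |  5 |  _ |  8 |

Row 3 is complete and sums to 34; that is the magic constant.
The remaining cell in row 4 is (4,3) = 34 − 24 = 10.
The remaining cell in column 1 is (1,1) = 34 − 20 = 14.
Column 4 needs 34; the known cells sum to 33, so (1,4) = 1.
Main diagonal: 14 + 3 + 8 + ? = 34, so (2,2) = 9.
From anti-diagonal, 34 − (1 + 16 + 11) gives (2,3) = 6.
Using column 2: 9 + 16 + 5 + ? → (1,2) = 34 − 30 = 4.
Column 3: 6 + 3 + 10 + ? = 34, so (1,3) = 15.

15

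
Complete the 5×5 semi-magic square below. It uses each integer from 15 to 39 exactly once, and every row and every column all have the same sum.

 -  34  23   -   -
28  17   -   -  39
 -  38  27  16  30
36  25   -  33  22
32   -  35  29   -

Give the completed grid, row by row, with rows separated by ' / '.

15 34 23 37 26 / 28 17 31 20 39 / 24 38 27 16 30 / 36 25 19 33 22 / 32 21 35 29 18

The entries are 15 through 39, which sum to 675, so each line sums to 675/5 = 135.
Row 3 needs 135; the known cells sum to 111, so (3,1) = 24.
Row 4 must total 135; the given cells sum to 116, so (4,3) = 19.
From column 1, 135 − (28 + 24 + 36 + 32) gives (1,1) = 15.
Column 2 must total 135; the given cells sum to 114, so (5,2) = 21.
Column 3 must total 135; the given cells sum to 104, so (2,3) = 31.
The remaining cell in row 2 is (2,4) = 135 − 115 = 20.
Using row 5: 32 + 21 + 35 + 29 + ? → (5,5) = 135 − 117 = 18.
Using column 4: 20 + 16 + 33 + 29 + ? → (1,4) = 135 − 98 = 37.
From column 5, 135 − (39 + 30 + 22 + 18) gives (1,5) = 26.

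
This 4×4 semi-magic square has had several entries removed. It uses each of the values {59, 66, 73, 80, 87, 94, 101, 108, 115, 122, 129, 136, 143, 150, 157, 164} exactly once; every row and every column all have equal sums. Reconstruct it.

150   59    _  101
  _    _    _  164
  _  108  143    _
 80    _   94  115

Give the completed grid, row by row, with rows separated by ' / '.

150 59 136 101 / 87 122 73 164 / 129 108 143 66 / 80 157 94 115

The 16 entries sum to 1784, so each line sums to 1784/4 = 446.
The remaining cell in row 1 is (1,3) = 446 − 310 = 136.
Row 4: 80 + 94 + 115 + ? = 446, so (4,2) = 157.
Column 2: 59 + 108 + 157 + ? = 446, so (2,2) = 122.
Using column 3: 136 + 143 + 94 + ? → (2,3) = 446 − 373 = 73.
From column 4, 446 − (101 + 164 + 115) gives (3,4) = 66.
From row 2, 446 − (122 + 73 + 164) gives (2,1) = 87.
The remaining cell in row 3 is (3,1) = 446 − 317 = 129.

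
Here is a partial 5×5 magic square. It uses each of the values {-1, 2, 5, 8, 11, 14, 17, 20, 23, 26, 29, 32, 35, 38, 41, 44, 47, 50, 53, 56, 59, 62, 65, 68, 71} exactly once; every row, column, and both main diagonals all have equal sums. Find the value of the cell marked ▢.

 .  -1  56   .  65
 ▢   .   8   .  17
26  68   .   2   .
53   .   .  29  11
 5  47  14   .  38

The 25 entries sum to 875, so each line sums to 875/5 = 175.
Row 5 must total 175; the given cells sum to 104, so (5,4) = 71.
The remaining cell in column 5 is (3,5) = 175 − 131 = 44.
From row 3, 175 − (26 + 68 + 2 + 44) gives (3,3) = 35.
Column 3 must total 175; the given cells sum to 113, so (4,3) = 62.
Using row 4: 53 + 62 + 29 + 11 + ? → (4,2) = 175 − 155 = 20.
Column 2: -1 + 68 + 20 + 47 + ? = 175, so (2,2) = 41.
From main diagonal, 175 − (41 + 35 + 29 + 38) gives (1,1) = 32.
Anti-diagonal needs 175; the known cells sum to 125, so (2,4) = 50.
Row 1: 32 + (-1) + 56 + 65 + ? = 175, so (1,4) = 23.
Row 2 must total 175; the given cells sum to 116, so (2,1) = 59.

59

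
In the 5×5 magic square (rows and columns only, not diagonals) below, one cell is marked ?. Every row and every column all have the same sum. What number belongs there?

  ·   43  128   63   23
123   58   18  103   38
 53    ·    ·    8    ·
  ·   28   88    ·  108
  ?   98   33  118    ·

13

Row 2 is complete and sums to 340; that is the magic constant.
Row 1 needs 340; the known cells sum to 257, so (1,1) = 83.
Column 2: 43 + 58 + 28 + 98 + ? = 340, so (3,2) = 113.
The remaining cell in column 3 is (3,3) = 340 − 267 = 73.
Column 4 needs 340; the known cells sum to 292, so (4,4) = 48.
Row 3: 53 + 113 + 73 + 8 + ? = 340, so (3,5) = 93.
Using row 4: 28 + 88 + 48 + 108 + ? → (4,1) = 340 − 272 = 68.
From column 1, 340 − (83 + 123 + 53 + 68) gives (5,1) = 13.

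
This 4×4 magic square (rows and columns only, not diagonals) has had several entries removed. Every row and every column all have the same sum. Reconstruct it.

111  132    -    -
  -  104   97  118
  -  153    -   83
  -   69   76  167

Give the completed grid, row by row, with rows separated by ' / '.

Column 2 is already complete: 132 + 104 + 153 + 69 = 458, so that is the magic constant.
Row 2 needs 458; the known cells sum to 319, so (2,1) = 139.
Row 4: 69 + 76 + 167 + ? = 458, so (4,1) = 146.
Column 1: 111 + 139 + 146 + ? = 458, so (3,1) = 62.
Column 4: 118 + 83 + 167 + ? = 458, so (1,4) = 90.
Using row 1: 111 + 132 + 90 + ? → (1,3) = 458 − 333 = 125.
Row 3 needs 458; the known cells sum to 298, so (3,3) = 160.

111 132 125 90 / 139 104 97 118 / 62 153 160 83 / 146 69 76 167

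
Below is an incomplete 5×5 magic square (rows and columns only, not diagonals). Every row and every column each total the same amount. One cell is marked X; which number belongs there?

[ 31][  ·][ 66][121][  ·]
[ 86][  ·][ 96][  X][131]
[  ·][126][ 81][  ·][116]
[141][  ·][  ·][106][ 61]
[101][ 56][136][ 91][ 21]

51

Row 5 is complete and sums to 405; that is the magic constant.
Column 1: 31 + 86 + 141 + 101 + ? = 405, so (3,1) = 46.
Column 3 needs 405; the known cells sum to 379, so (4,3) = 26.
Column 5 must total 405; the given cells sum to 329, so (1,5) = 76.
The remaining cell in row 1 is (1,2) = 405 − 294 = 111.
Using row 3: 46 + 126 + 81 + 116 + ? → (3,4) = 405 − 369 = 36.
Row 4 must total 405; the given cells sum to 334, so (4,2) = 71.
Column 2: 111 + 126 + 71 + 56 + ? = 405, so (2,2) = 41.
The remaining cell in column 4 is (2,4) = 405 − 354 = 51.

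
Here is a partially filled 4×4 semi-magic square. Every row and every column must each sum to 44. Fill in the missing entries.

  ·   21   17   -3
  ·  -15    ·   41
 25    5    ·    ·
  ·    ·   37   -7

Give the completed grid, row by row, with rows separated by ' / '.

Row 1 must total 44; the given cells sum to 35, so (1,1) = 9.
Column 2 needs 44; the known cells sum to 11, so (4,2) = 33.
Column 4 needs 44; the known cells sum to 31, so (3,4) = 13.
From row 3, 44 − (25 + 5 + 13) gives (3,3) = 1.
Using row 4: 33 + 37 + (-7) + ? → (4,1) = 44 − 63 = -19.
Column 1 needs 44; the known cells sum to 15, so (2,1) = 29.
The remaining cell in column 3 is (2,3) = 44 − 55 = -11.

9 21 17 -3 / 29 -15 -11 41 / 25 5 1 13 / -19 33 37 -7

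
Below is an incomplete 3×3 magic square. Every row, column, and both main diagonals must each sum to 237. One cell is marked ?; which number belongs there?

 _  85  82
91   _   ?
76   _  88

Using row 1: 85 + 82 + ? → (1,1) = 237 − 167 = 70.
From row 3, 237 − (76 + 88) gives (3,2) = 73.
Column 2: 85 + 73 + ? = 237, so (2,2) = 79.
Column 3 needs 237; the known cells sum to 170, so (2,3) = 67.

67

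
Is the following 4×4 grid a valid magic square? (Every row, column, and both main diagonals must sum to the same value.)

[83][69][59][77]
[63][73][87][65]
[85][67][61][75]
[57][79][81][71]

Yes

Row 1: 83 + 69 + 59 + 77 = 288.
Row 2: 63 + 73 + 87 + 65 = 288.
Row 3: 85 + 67 + 61 + 75 = 288.
Row 4: 57 + 79 + 81 + 71 = 288.
Column 1: 83 + 63 + 85 + 57 = 288.
Column 2: 69 + 73 + 67 + 79 = 288.
Column 3: 59 + 87 + 61 + 81 = 288.
Column 4: 77 + 65 + 75 + 71 = 288.
Main diagonal: 83 + 73 + 61 + 71 = 288.
Anti-diagonal: 77 + 87 + 67 + 57 = 288.
All lines sum to 288.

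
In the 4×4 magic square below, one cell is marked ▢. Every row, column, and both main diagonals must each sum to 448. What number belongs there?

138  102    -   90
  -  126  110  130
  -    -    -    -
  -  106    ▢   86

Row 1 must total 448; the given cells sum to 330, so (1,3) = 118.
Row 2 needs 448; the known cells sum to 366, so (2,1) = 82.
Column 2 must total 448; the given cells sum to 334, so (3,2) = 114.
From column 4, 448 − (90 + 130 + 86) gives (3,4) = 142.
Main diagonal needs 448; the known cells sum to 350, so (3,3) = 98.
Using anti-diagonal: 90 + 110 + 114 + ? → (4,1) = 448 − 314 = 134.
Row 3: 114 + 98 + 142 + ? = 448, so (3,1) = 94.
Row 4: 134 + 106 + 86 + ? = 448, so (4,3) = 122.

122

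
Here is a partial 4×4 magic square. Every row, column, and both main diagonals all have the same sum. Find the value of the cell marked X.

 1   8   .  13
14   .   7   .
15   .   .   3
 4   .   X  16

9

Column 1 is complete and sums to 34; that is the magic constant.
Row 1 must total 34; the given cells sum to 22, so (1,3) = 12.
Column 4: 13 + 3 + 16 + ? = 34, so (2,4) = 2.
Anti-diagonal needs 34; the known cells sum to 24, so (3,2) = 10.
Row 2: 14 + 7 + 2 + ? = 34, so (2,2) = 11.
The remaining cell in row 3 is (3,3) = 34 − 28 = 6.
Column 2 must total 34; the given cells sum to 29, so (4,2) = 5.
From column 3, 34 − (12 + 7 + 6) gives (4,3) = 9.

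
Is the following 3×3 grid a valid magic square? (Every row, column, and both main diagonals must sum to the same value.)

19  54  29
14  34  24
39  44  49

No — row 3 sums to 132 but anti-diagonal sums to 102.

Row 1: 19 + 54 + 29 = 102.
Row 2: 14 + 34 + 24 = 72.
Row 3: 39 + 44 + 49 = 132.
Column 1: 19 + 14 + 39 = 72.
Column 2: 54 + 34 + 44 = 132.
Column 3: 29 + 24 + 49 = 102.
Main diagonal: 19 + 34 + 49 = 102.
Anti-diagonal: 29 + 34 + 39 = 102.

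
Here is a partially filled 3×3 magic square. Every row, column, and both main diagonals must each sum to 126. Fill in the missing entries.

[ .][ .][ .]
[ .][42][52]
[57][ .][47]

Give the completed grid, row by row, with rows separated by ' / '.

37 62 27 / 32 42 52 / 57 22 47

From row 2, 126 − (42 + 52) gives (2,1) = 32.
Row 3: 57 + 47 + ? = 126, so (3,2) = 22.
Column 1 must total 126; the given cells sum to 89, so (1,1) = 37.
Column 2: 42 + 22 + ? = 126, so (1,2) = 62.
Column 3 needs 126; the known cells sum to 99, so (1,3) = 27.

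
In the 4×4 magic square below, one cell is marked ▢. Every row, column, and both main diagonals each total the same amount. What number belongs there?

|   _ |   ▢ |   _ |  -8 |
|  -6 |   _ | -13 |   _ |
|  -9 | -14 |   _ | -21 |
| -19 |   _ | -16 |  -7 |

Anti-diagonal is complete and sums to -54; that is the magic constant.
Row 3: -9 + (-14) + (-21) + ? = -54, so (3,3) = -10.
Row 4: -19 + (-16) + (-7) + ? = -54, so (4,2) = -12.
From column 1, -54 − (-6 + (-9) + (-19)) gives (1,1) = -20.
Column 3 must total -54; the given cells sum to -39, so (1,3) = -15.
Column 4: -8 + (-21) + (-7) + ? = -54, so (2,4) = -18.
Main diagonal needs -54; the known cells sum to -37, so (2,2) = -17.
Row 1 needs -54; the known cells sum to -43, so (1,2) = -11.

-11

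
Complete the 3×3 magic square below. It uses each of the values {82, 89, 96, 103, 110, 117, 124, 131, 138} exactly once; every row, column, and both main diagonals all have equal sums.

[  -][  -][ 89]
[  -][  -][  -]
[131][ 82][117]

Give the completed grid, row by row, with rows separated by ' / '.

103 138 89 / 96 110 124 / 131 82 117

The 9 entries sum to 990, so each line sums to 990/3 = 330.
From column 3, 330 − (89 + 117) gives (2,3) = 124.
The remaining cell in anti-diagonal is (2,2) = 330 − 220 = 110.
Using row 2: 110 + 124 + ? → (2,1) = 330 − 234 = 96.
Column 1 needs 330; the known cells sum to 227, so (1,1) = 103.
Column 2 needs 330; the known cells sum to 192, so (1,2) = 138.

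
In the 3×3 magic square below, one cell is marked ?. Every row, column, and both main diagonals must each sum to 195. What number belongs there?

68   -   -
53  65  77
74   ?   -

59

The remaining cell in main diagonal is (3,3) = 195 − 133 = 62.
The remaining cell in anti-diagonal is (1,3) = 195 − 139 = 56.
Row 1 must total 195; the given cells sum to 124, so (1,2) = 71.
Using row 3: 74 + 62 + ? → (3,2) = 195 − 136 = 59.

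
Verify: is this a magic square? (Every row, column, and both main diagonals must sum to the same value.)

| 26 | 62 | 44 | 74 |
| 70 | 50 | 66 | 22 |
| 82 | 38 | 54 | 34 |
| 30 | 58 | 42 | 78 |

No — row 2 sums to 208 but column 3 sums to 206.

Row 1: 26 + 62 + 44 + 74 = 206.
Row 2: 70 + 50 + 66 + 22 = 208.
Row 3: 82 + 38 + 54 + 34 = 208.
Row 4: 30 + 58 + 42 + 78 = 208.
Column 1: 26 + 70 + 82 + 30 = 208.
Column 2: 62 + 50 + 38 + 58 = 208.
Column 3: 44 + 66 + 54 + 42 = 206.
Column 4: 74 + 22 + 34 + 78 = 208.
Main diagonal: 26 + 50 + 54 + 78 = 208.
Anti-diagonal: 74 + 66 + 38 + 30 = 208.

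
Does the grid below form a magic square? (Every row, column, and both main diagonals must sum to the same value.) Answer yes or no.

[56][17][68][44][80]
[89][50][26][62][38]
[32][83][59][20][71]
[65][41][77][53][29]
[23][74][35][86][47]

Row 1: 56 + 17 + 68 + 44 + 80 = 265.
Row 2: 89 + 50 + 26 + 62 + 38 = 265.
Row 3: 32 + 83 + 59 + 20 + 71 = 265.
Row 4: 65 + 41 + 77 + 53 + 29 = 265.
Row 5: 23 + 74 + 35 + 86 + 47 = 265.
Column 1: 56 + 89 + 32 + 65 + 23 = 265.
Column 2: 17 + 50 + 83 + 41 + 74 = 265.
Column 3: 68 + 26 + 59 + 77 + 35 = 265.
Column 4: 44 + 62 + 20 + 53 + 86 = 265.
Column 5: 80 + 38 + 71 + 29 + 47 = 265.
Main diagonal: 56 + 50 + 59 + 53 + 47 = 265.
Anti-diagonal: 80 + 62 + 59 + 41 + 23 = 265.
All lines sum to 265.

Yes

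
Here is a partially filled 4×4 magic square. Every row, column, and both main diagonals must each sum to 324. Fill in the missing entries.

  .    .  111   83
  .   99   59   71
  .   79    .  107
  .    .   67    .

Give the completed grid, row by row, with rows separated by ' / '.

From row 2, 324 − (99 + 59 + 71) gives (2,1) = 95.
Column 3 needs 324; the known cells sum to 237, so (3,3) = 87.
Using column 4: 83 + 71 + 107 + ? → (4,4) = 324 − 261 = 63.
Main diagonal needs 324; the known cells sum to 249, so (1,1) = 75.
The remaining cell in anti-diagonal is (4,1) = 324 − 221 = 103.
The remaining cell in row 1 is (1,2) = 324 − 269 = 55.
Using row 3: 79 + 87 + 107 + ? → (3,1) = 324 − 273 = 51.
The remaining cell in row 4 is (4,2) = 324 − 233 = 91.

75 55 111 83 / 95 99 59 71 / 51 79 87 107 / 103 91 67 63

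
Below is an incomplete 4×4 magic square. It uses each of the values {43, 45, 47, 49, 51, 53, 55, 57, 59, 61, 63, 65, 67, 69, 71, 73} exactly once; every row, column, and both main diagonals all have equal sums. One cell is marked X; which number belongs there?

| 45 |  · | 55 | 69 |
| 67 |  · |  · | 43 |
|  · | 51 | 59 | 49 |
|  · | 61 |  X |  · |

The 16 entries sum to 928, so each line sums to 928/4 = 232.
The remaining cell in row 1 is (1,2) = 232 − 169 = 63.
The remaining cell in row 3 is (3,1) = 232 − 159 = 73.
Column 1 must total 232; the given cells sum to 185, so (4,1) = 47.
Column 2 needs 232; the known cells sum to 175, so (2,2) = 57.
From column 4, 232 − (69 + 43 + 49) gives (4,4) = 71.
Anti-diagonal needs 232; the known cells sum to 167, so (2,3) = 65.
Row 4 must total 232; the given cells sum to 179, so (4,3) = 53.

53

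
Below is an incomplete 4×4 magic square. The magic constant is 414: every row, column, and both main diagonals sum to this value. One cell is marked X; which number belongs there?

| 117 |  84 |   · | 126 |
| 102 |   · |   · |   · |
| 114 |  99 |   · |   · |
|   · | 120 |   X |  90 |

Row 1 needs 414; the known cells sum to 327, so (1,3) = 87.
Using column 1: 117 + 102 + 114 + ? → (4,1) = 414 − 333 = 81.
Column 2: 84 + 99 + 120 + ? = 414, so (2,2) = 111.
Using main diagonal: 117 + 111 + 90 + ? → (3,3) = 414 − 318 = 96.
Anti-diagonal: 126 + 99 + 81 + ? = 414, so (2,3) = 108.
From row 2, 414 − (102 + 111 + 108) gives (2,4) = 93.
Row 3 must total 414; the given cells sum to 309, so (3,4) = 105.
The remaining cell in row 4 is (4,3) = 414 − 291 = 123.

123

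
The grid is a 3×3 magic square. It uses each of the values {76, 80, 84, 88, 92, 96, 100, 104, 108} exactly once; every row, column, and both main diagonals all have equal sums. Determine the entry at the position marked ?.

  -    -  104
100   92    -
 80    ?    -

The 9 entries sum to 828, so each line sums to 828/3 = 276.
Row 2 must total 276; the given cells sum to 192, so (2,3) = 84.
Using column 1: 100 + 80 + ? → (1,1) = 276 − 180 = 96.
Using column 3: 104 + 84 + ? → (3,3) = 276 − 188 = 88.
Row 1 needs 276; the known cells sum to 200, so (1,2) = 76.
From row 3, 276 − (80 + 88) gives (3,2) = 108.

108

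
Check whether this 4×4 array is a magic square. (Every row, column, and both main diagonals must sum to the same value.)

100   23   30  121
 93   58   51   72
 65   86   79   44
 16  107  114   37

Row 1: 100 + 23 + 30 + 121 = 274.
Row 2: 93 + 58 + 51 + 72 = 274.
Row 3: 65 + 86 + 79 + 44 = 274.
Row 4: 16 + 107 + 114 + 37 = 274.
Column 1: 100 + 93 + 65 + 16 = 274.
Column 2: 23 + 58 + 86 + 107 = 274.
Column 3: 30 + 51 + 79 + 114 = 274.
Column 4: 121 + 72 + 44 + 37 = 274.
Main diagonal: 100 + 58 + 79 + 37 = 274.
Anti-diagonal: 121 + 51 + 86 + 16 = 274.
All lines sum to 274.

Yes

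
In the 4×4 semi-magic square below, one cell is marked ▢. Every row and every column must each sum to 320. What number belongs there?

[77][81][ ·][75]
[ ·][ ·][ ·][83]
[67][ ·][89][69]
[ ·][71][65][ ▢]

93

From row 1, 320 − (77 + 81 + 75) gives (1,3) = 87.
The remaining cell in row 3 is (3,2) = 320 − 225 = 95.
Column 2 must total 320; the given cells sum to 247, so (2,2) = 73.
From column 3, 320 − (87 + 89 + 65) gives (2,3) = 79.
Using column 4: 75 + 83 + 69 + ? → (4,4) = 320 − 227 = 93.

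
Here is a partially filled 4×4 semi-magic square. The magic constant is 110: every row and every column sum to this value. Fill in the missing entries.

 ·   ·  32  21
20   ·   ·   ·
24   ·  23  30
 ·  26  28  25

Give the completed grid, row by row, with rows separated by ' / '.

Row 3: 24 + 23 + 30 + ? = 110, so (3,2) = 33.
The remaining cell in row 4 is (4,1) = 110 − 79 = 31.
The remaining cell in column 1 is (1,1) = 110 − 75 = 35.
Column 3: 32 + 23 + 28 + ? = 110, so (2,3) = 27.
Column 4: 21 + 30 + 25 + ? = 110, so (2,4) = 34.
From row 1, 110 − (35 + 32 + 21) gives (1,2) = 22.
The remaining cell in row 2 is (2,2) = 110 − 81 = 29.

35 22 32 21 / 20 29 27 34 / 24 33 23 30 / 31 26 28 25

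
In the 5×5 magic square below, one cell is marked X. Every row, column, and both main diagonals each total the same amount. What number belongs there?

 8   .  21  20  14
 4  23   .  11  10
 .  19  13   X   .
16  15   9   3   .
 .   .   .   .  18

7

Main diagonal is complete and sums to 65; that is the magic constant.
Row 1 must total 65; the given cells sum to 63, so (1,2) = 2.
Row 2: 4 + 23 + 11 + 10 + ? = 65, so (2,3) = 17.
Using row 4: 16 + 15 + 9 + 3 + ? → (4,5) = 65 − 43 = 22.
The remaining cell in column 2 is (5,2) = 65 − 59 = 6.
From column 3, 65 − (21 + 17 + 13 + 9) gives (5,3) = 5.
The remaining cell in column 5 is (3,5) = 65 − 64 = 1.
Using anti-diagonal: 14 + 11 + 13 + 15 + ? → (5,1) = 65 − 53 = 12.
The remaining cell in row 5 is (5,4) = 65 − 41 = 24.
Using column 1: 8 + 4 + 16 + 12 + ? → (3,1) = 65 − 40 = 25.
Using column 4: 20 + 11 + 3 + 24 + ? → (3,4) = 65 − 58 = 7.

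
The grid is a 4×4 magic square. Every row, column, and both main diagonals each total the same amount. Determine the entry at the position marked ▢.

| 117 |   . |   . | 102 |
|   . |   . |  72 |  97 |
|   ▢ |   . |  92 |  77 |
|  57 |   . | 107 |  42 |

62

Column 4 is complete and sums to 318; that is the magic constant.
Row 4 needs 318; the known cells sum to 206, so (4,2) = 112.
From column 3, 318 − (72 + 92 + 107) gives (1,3) = 47.
Main diagonal: 117 + 92 + 42 + ? = 318, so (2,2) = 67.
Anti-diagonal needs 318; the known cells sum to 231, so (3,2) = 87.
Row 1: 117 + 47 + 102 + ? = 318, so (1,2) = 52.
Row 2 needs 318; the known cells sum to 236, so (2,1) = 82.
Using row 3: 87 + 92 + 77 + ? → (3,1) = 318 − 256 = 62.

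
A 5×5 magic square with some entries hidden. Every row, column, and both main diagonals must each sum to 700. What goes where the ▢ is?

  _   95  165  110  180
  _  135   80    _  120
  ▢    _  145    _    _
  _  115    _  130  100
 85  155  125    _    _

105

From row 1, 700 − (95 + 165 + 110 + 180) gives (1,1) = 150.
Using column 2: 95 + 135 + 115 + 155 + ? → (3,2) = 700 − 500 = 200.
Column 3 needs 700; the known cells sum to 515, so (4,3) = 185.
The remaining cell in main diagonal is (5,5) = 700 − 560 = 140.
From anti-diagonal, 700 − (180 + 145 + 115 + 85) gives (2,4) = 175.
Row 2 must total 700; the given cells sum to 510, so (2,1) = 190.
From row 4, 700 − (115 + 185 + 130 + 100) gives (4,1) = 170.
Row 5: 85 + 155 + 125 + 140 + ? = 700, so (5,4) = 195.
Using column 1: 150 + 190 + 170 + 85 + ? → (3,1) = 700 − 595 = 105.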